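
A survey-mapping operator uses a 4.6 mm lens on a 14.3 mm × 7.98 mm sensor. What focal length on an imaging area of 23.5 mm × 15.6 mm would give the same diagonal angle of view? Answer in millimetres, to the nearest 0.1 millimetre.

Sensor diagonal = √(14.3² + 7.98²) = √268.1704 ≈ 16.3759 mm.
Sensor diagonal = √(23.5² + 15.6²) = √795.6100 ≈ 28.2066 mm.
Equal angle of view means equal diagonal/f ratio, so f₂ = f₁ · (diagonal₂/diagonal₁) = 4.6 × 28.2066/16.3759.
f₂ = 4.6 × 1.72244 ≈ 7.923 mm.

7.9 mm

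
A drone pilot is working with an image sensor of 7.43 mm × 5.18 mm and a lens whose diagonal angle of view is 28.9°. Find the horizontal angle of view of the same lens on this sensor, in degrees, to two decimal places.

23.87°

Sensor diagonal = √(7.43² + 5.18²) = √82.0373 ≈ 9.0574 mm.
From the diagonal AOV: f = 9.0574 / (2·tan(14.45°)) = 9.0574 / 0.51537 ≈ 17.5745 mm.
Horizontal AOV = 2·arctan(7.43 / (2 × 17.5745)) = 2·arctan(0.21139) ≈ 23.8716°.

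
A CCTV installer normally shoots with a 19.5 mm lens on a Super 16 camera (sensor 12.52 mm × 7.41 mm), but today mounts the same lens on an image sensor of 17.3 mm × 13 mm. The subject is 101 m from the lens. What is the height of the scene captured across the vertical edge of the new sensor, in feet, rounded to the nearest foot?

The focal length stays 19.5 mm; the relevant sensor dimension is now h = 13 mm. Object distance dₒ = 101 m = 101000 mm.
Thin-lens field height W = h·(dₒ − f)/f = 13 × (101000 − 19.5)/19.5 ≈ 67320.333 mm = 67320.333/304.8 ft = 220.867 ft.

221 ft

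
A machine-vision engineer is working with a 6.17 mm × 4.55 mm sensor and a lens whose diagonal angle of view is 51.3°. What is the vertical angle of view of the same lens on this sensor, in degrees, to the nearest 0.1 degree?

31.8°

Sensor diagonal = √(6.17² + 4.55²) = √58.7714 ≈ 7.6663 mm.
From the diagonal AOV: f = 7.6663 / (2·tan(25.65°)) = 7.6663 / 0.96039 ≈ 7.9825 mm.
Vertical AOV = 2·arctan(4.55 / (2 × 7.9825)) = 2·arctan(0.28500) ≈ 31.8151°.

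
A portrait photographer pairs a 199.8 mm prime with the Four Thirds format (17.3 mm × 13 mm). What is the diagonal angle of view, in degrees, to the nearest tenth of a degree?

6.2°

Sensor diagonal = √(17.3² + 13²) = √468.2900 ≈ 21.6400 mm.
Angle of view α = 2·arctan(d/2f) with d = 21.6400 mm and f = 199.8 mm.
d/2f = 0.05415; arctan(0.05415) ≈ 3.0998°, so α ≈ 6.1996°.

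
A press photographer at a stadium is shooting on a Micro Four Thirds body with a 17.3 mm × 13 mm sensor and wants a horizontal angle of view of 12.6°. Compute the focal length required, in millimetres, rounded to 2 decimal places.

From α = 2·arctan(w/2f) we get f = w / (2·tan(α/2)).
With w = 17.3 mm and α/2 = 6.3°, tan(α/2) ≈ 0.11040, so f ≈ 17.3 / 0.22080 ≈ 78.3507 mm.

78.35 mm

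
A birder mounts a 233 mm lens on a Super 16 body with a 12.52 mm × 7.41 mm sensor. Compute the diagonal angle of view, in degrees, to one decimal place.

3.6°

Sensor diagonal = √(12.52² + 7.41²) = √211.6585 ≈ 14.5485 mm.
Angle of view α = 2·arctan(d/2f) with d = 14.5485 mm and f = 233 mm.
d/2f = 0.03122; arctan(0.03122) ≈ 1.7882°, so α ≈ 3.5764°.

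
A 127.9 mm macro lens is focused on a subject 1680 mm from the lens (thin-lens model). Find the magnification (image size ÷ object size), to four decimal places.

0.0824×

Thin lens: 1/f = 1/dₒ + 1/dᵢ → 1/dᵢ = 1/127.9 − 1/1680 = 0.0072234 mm⁻¹, so dᵢ ≈ 138.4395 mm.
Magnification m = dᵢ/dₒ = 138.4395/1680 ≈ 0.08240.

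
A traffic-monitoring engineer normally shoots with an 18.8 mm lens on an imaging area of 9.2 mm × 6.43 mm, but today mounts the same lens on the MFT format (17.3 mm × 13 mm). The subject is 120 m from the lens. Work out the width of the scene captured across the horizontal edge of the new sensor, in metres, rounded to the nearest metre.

The focal length stays 18.8 mm; the relevant sensor dimension is now w = 17.3 mm. Object distance dₒ = 120 m = 120000 mm.
Thin-lens field width W = w·(dₒ − f)/f = 17.3 × (120000 − 18.8)/18.8 ≈ 110408.232 mm = 110.408 m.

110 m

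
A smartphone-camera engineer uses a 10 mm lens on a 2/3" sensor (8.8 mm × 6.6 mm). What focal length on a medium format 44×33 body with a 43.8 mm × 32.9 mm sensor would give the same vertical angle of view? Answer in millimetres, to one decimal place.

49.8 mm

Equal angle of view means equal height/f ratio, so f₂ = f₁ · (height₂/height₁) = 10 × 32.9/6.6.
f₂ = 10 × 4.98485 ≈ 49.848 mm.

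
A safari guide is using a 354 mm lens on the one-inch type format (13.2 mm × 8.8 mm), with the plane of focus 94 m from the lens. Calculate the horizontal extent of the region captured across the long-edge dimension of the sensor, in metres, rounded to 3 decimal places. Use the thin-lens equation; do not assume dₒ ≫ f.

3.492 m

dₒ: 94 m = 94000 mm.
Similar triangles through the lens centre give W/dₒ = w/dᵢ; with 1/f = 1/dₒ + 1/dᵢ this gives W = w·(dₒ − f)/f.
W = 13.2 mm × (94000 − 354) / 354 = 13.2 × 264.5367 ≈ 3491.885 mm = 3.49188 m.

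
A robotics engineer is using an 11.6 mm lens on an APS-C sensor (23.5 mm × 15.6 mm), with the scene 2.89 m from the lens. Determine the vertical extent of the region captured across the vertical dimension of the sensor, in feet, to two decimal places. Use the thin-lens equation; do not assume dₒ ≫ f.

12.70 ft

dₒ: 2.89 m = 2890 mm.
Similar triangles through the lens centre give W/dₒ = h/dᵢ; with 1/f = 1/dₒ + 1/dᵢ this gives W = h·(dₒ − f)/f.
W = 15.6 mm × (2890 − 11.6) / 11.6 = 15.6 × 248.1379 ≈ 3870.952 mm = 3870.952/304.8 ft = 12.7 ft.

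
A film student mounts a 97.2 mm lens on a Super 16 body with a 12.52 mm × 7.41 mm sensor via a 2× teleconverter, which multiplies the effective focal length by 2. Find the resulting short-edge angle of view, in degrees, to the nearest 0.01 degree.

2.18°

Effective focal length f = 97.2 × 2 = 194.4 mm.
α = 2·arctan(7.41 / (2 × 194.4)) = 2·arctan(0.01906) ≈ 2.1837°.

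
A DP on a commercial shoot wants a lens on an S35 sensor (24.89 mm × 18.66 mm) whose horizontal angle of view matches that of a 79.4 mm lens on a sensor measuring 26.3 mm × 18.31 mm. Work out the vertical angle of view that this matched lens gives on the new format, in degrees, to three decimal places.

Equal horizontal AOV ⇒ f₂ = f₁ · 24.89/26.3 = 79.4 × 0.94639 ≈ 75.1432 mm.
Vertical AOV on the new format = 2·arctan(18.66 / (2 × 75.1432)) = 2·arctan(0.12416) ≈ 14.1556°.

14.156°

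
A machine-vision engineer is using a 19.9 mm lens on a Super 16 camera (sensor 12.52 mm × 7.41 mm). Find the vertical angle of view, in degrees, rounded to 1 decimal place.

21.1°

Angle of view α = 2·arctan(h/2f) with h = 7.41 mm and f = 19.9 mm.
h/2f = 0.18618; arctan(0.18618) ≈ 10.5466°, so α ≈ 21.0933°.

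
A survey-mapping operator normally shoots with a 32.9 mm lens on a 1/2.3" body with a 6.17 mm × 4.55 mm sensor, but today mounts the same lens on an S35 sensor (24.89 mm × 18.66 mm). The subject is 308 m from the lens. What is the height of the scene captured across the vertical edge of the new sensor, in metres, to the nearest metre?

175 m

The focal length stays 32.9 mm; the relevant sensor dimension is now h = 18.66 mm. Object distance dₒ = 308 m = 308000 mm.
Thin-lens field height W = h·(dₒ − f)/f = 18.66 × (308000 − 32.9)/32.9 ≈ 174670.702 mm = 174.671 m.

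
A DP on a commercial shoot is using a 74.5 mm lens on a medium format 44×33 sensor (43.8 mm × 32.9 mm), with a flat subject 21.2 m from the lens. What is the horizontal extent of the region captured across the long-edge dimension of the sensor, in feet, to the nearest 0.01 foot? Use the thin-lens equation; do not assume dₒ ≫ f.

dₒ: 21.2 m = 21200 mm.
Similar triangles through the lens centre give W/dₒ = w/dᵢ; with 1/f = 1/dₒ + 1/dᵢ this gives W = w·(dₒ − f)/f.
W = 43.8 mm × (21200 − 74.5) / 74.5 = 43.8 × 283.5638 ≈ 12420.093 mm = 12420.093/304.8 ft = 40.7483 ft.

40.75 ft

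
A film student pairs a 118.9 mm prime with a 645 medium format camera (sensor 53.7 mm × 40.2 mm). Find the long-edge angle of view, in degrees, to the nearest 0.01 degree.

25.45°

Angle of view α = 2·arctan(w/2f) with w = 53.7 mm and f = 118.9 mm.
w/2f = 0.22582; arctan(0.22582) ≈ 12.7251°, so α ≈ 25.4502°.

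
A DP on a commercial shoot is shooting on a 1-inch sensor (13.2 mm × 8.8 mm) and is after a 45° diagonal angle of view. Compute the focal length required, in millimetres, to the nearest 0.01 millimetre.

19.15 mm

Sensor diagonal = √(13.2² + 8.8²) = √251.6800 ≈ 15.8644 mm.
From α = 2·arctan(d/2f) we get f = d / (2·tan(α/2)).
With d = 15.8644 mm and α/2 = 22.5°, tan(α/2) ≈ 0.41421, so f ≈ 15.8644 / 0.82843 ≈ 19.1501 mm.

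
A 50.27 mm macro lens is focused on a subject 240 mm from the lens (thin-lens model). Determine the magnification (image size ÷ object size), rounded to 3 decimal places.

0.265×

Thin lens: 1/f = 1/dₒ + 1/dᵢ → 1/dᵢ = 1/50.27 − 1/240 = 0.0157259 mm⁻¹, so dᵢ ≈ 63.5893 mm.
Magnification m = dᵢ/dₒ = 63.5893/240 ≈ 0.26496.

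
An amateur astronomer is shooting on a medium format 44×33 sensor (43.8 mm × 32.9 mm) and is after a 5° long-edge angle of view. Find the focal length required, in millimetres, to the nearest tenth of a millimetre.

From α = 2·arctan(w/2f) we get f = w / (2·tan(α/2)).
With w = 43.8 mm and α/2 = 2.5°, tan(α/2) ≈ 0.04366, so f ≈ 43.8 / 0.08732 ≈ 501.5925 mm.

501.6 mm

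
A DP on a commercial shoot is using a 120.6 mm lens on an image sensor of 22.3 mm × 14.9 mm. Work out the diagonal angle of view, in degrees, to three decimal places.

12.690°

Sensor diagonal = √(22.3² + 14.9²) = √719.3000 ≈ 26.8198 mm.
Angle of view α = 2·arctan(d/2f) with d = 26.8198 mm and f = 120.6 mm.
d/2f = 0.11119; arctan(0.11119) ≈ 6.3448°, so α ≈ 12.6897°.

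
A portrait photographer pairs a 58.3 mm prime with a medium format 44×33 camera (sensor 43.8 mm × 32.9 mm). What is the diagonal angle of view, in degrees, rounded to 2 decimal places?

50.33°

Sensor diagonal = √(43.8² + 32.9²) = √3000.8500 ≈ 54.7800 mm.
Angle of view α = 2·arctan(d/2f) with d = 54.7800 mm and f = 58.3 mm.
d/2f = 0.46981; arctan(0.46981) ≈ 25.1647°, so α ≈ 50.3294°.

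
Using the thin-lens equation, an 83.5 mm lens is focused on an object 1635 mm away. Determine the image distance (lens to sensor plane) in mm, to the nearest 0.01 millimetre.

1/dᵢ = 1/f − 1/dₒ = 1/83.5 − 1/1635 = 0.0113644 mm⁻¹.
dᵢ = 1/0.0113644 ≈ 87.9939 mm.

87.99 mm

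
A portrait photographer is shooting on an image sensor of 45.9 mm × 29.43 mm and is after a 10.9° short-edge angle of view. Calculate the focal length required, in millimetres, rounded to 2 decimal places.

From α = 2·arctan(h/2f) we get f = h / (2·tan(α/2)).
With h = 29.43 mm and α/2 = 5.45°, tan(α/2) ≈ 0.09541, so f ≈ 29.43 / 0.19082 ≈ 154.2318 mm.

154.23 mm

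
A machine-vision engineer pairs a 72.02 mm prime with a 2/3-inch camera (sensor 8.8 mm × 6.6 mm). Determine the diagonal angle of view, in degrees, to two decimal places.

Sensor diagonal = √(8.8² + 6.6²) = √121.0000 ≈ 11.0000 mm.
Angle of view α = 2·arctan(d/2f) with d = 11.0000 mm and f = 72.02 mm.
d/2f = 0.07637; arctan(0.07637) ≈ 4.3671°, so α ≈ 8.7341°.

8.73°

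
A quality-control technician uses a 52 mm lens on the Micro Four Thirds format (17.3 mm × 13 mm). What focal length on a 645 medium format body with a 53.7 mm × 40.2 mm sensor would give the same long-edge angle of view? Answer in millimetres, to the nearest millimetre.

161 mm

Equal angle of view means equal width/f ratio, so f₂ = f₁ · (width₂/width₁) = 52 × 53.7/17.3.
f₂ = 52 × 3.10405 ≈ 161.410 mm.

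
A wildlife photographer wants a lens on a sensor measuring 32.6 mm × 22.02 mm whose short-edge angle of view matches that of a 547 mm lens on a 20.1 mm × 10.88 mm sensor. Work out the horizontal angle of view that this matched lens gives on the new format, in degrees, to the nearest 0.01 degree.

1.69°

Equal short-edge AOV ⇒ f₂ = f₁ · 22.02/10.88 = 547 × 2.02390 ≈ 1107.0717 mm.
Horizontal AOV on the new format = 2·arctan(32.6 / (2 × 1107.0717)) = 2·arctan(0.01472) ≈ 1.6871°.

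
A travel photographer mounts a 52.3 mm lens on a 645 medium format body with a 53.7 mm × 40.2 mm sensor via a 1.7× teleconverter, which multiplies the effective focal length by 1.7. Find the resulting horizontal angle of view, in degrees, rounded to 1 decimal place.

Effective focal length f = 52.3 × 1.7 = 88.91 mm.
α = 2·arctan(53.7 / (2 × 88.91)) = 2·arctan(0.30199) ≈ 33.6077°.

33.6°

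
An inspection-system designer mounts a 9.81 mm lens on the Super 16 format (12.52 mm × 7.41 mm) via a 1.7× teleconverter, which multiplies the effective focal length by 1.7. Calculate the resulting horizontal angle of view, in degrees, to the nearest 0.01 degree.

41.15°

Effective focal length f = 9.81 × 1.7 = 16.677 mm.
α = 2·arctan(12.52 / (2 × 16.677)) = 2·arctan(0.37537) ≈ 41.1490°.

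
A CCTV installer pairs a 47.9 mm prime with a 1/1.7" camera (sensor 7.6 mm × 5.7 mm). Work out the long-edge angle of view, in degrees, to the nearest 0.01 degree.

Angle of view α = 2·arctan(w/2f) with w = 7.6 mm and f = 47.9 mm.
w/2f = 0.07933; arctan(0.07933) ≈ 4.5359°, so α ≈ 9.0718°.

9.07°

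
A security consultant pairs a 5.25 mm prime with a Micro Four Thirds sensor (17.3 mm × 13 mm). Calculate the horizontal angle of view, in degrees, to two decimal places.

Angle of view α = 2·arctan(w/2f) with w = 17.3 mm and f = 5.25 mm.
w/2f = 1.64762; arctan(1.64762) ≈ 58.7449°, so α ≈ 117.4898°.

117.49°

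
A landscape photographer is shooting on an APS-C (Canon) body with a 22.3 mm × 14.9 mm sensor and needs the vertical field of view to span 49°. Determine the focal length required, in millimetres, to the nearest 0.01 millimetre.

From α = 2·arctan(h/2f) we get f = h / (2·tan(α/2)).
With h = 14.9 mm and α/2 = 24.5°, tan(α/2) ≈ 0.45573, so f ≈ 14.9 / 0.91145 ≈ 16.3475 mm.

16.35 mm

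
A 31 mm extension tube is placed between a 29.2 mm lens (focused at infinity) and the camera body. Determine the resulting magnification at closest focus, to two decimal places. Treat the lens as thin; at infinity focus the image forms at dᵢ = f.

The tube moves the image plane from f to f + e, so dᵢ = 29.2 + 31 = 60.2 mm. Focus is achieved when 1/f = 1/dₒ + 1/dᵢ, giving dₒ = 1/(1/f − 1/(f+e)).
Magnification m = dᵢ/dₒ = (f+e)·(1/f − 1/(f+e)) = e/f = 31/29.2 ≈ 1.0616.

1.06×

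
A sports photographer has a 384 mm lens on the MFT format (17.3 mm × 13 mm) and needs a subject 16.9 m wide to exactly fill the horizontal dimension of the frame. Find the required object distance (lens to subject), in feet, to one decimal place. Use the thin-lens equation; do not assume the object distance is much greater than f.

W: 16.9 m = 16900 mm.
Magnification m = w/W = dᵢ/dₒ; combined with 1/f = 1/dₒ + 1/dᵢ this gives dₒ = f·(1 + W/w).
dₒ = 384 mm × (1 + 16900/17.3) = 384 × 977.8786 ≈ 375505.387 mm = 375505.387/304.8 ft = 1231.97 ft.

1232.0 ft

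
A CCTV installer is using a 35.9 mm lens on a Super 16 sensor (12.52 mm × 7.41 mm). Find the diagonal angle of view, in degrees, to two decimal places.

22.91°

Sensor diagonal = √(12.52² + 7.41²) = √211.6585 ≈ 14.5485 mm.
Angle of view α = 2·arctan(d/2f) with d = 14.5485 mm and f = 35.9 mm.
d/2f = 0.20263; arctan(0.20263) ≈ 11.4545°, so α ≈ 22.9090°.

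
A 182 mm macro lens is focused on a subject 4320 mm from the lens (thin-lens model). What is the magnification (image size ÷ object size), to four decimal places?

0.0440×

Thin lens: 1/f = 1/dₒ + 1/dᵢ → 1/dᵢ = 1/182 − 1/4320 = 0.0052630 mm⁻¹, so dᵢ ≈ 190.0048 mm.
Magnification m = dᵢ/dₒ = 190.0048/4320 ≈ 0.04398.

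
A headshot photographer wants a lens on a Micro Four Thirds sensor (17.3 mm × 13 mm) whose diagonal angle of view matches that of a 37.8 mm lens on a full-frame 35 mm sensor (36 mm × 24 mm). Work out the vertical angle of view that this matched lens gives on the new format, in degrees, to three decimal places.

Sensor diagonal = √(36² + 24²) = √1872.0000 ≈ 43.2666 mm.
Sensor diagonal = √(17.3² + 13²) = √468.2900 ≈ 21.6400 mm.
Equal diagonal AOV ⇒ f₂ = f₁ · 21.6400/43.2666 = 37.8 × 0.50015 ≈ 18.9059 mm.
Vertical AOV on the new format = 2·arctan(13 / (2 × 18.9059)) = 2·arctan(0.34381) ≈ 37.9468°.

37.947°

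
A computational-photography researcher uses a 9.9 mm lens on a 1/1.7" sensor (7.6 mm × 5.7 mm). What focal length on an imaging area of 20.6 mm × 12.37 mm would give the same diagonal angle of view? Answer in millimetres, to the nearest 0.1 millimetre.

Sensor diagonal = √(7.6² + 5.7²) = √90.2500 ≈ 9.5000 mm.
Sensor diagonal = √(20.6² + 12.37²) = √577.3769 ≈ 24.0287 mm.
Equal angle of view means equal diagonal/f ratio, so f₂ = f₁ · (diagonal₂/diagonal₁) = 9.9 × 24.0287/9.5000.
f₂ = 9.9 × 2.52933 ≈ 25.040 mm.

25.0 mm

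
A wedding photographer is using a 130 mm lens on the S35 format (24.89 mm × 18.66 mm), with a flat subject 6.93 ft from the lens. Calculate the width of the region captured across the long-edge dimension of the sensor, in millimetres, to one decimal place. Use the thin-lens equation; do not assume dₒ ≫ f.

379.5 mm

dₒ: 6.93 ft × 304.8 mm/ft = 2112.26 mm.
Similar triangles through the lens centre give W/dₒ = w/dᵢ; with 1/f = 1/dₒ + 1/dᵢ this gives W = w·(dₒ − f)/f.
W = 24.89 mm × (2112.26 − 130) / 130 = 24.89 × 15.2482 ≈ 379.527 mm.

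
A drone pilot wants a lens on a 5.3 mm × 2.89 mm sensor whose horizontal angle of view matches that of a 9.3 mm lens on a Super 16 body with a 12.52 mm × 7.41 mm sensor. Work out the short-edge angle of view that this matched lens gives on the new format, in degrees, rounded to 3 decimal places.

Equal horizontal AOV ⇒ f₂ = f₁ · 5.3/12.52 = 9.3 × 0.42332 ≈ 3.9369 mm.
Short-edge AOV on the new format = 2·arctan(2.89 / (2 × 3.9369)) = 2·arctan(0.36704) ≈ 40.3103°.

40.310°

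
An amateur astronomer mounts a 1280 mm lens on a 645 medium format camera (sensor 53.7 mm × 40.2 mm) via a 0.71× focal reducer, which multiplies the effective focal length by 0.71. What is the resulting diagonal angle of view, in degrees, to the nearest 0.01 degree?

4.23°

Effective focal length f = 1280 × 0.71 = 908.8 mm.
Sensor diagonal = √(53.7² + 40.2²) = √4499.7300 ≈ 67.0800 mm.
α = 2·arctan(67.080 / (2 × 908.8)) = 2·arctan(0.03691) ≈ 4.2272°.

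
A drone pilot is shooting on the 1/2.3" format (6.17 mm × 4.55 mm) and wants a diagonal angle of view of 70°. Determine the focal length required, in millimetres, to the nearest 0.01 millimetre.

5.47 mm

Sensor diagonal = √(6.17² + 4.55²) = √58.7714 ≈ 7.6663 mm.
From α = 2·arctan(d/2f) we get f = d / (2·tan(α/2)).
With d = 7.6663 mm and α/2 = 35°, tan(α/2) ≈ 0.70021, so f ≈ 7.6663 / 1.40042 ≈ 5.4743 mm.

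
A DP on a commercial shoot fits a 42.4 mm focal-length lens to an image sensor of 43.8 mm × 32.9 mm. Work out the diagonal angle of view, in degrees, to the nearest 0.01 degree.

Sensor diagonal = √(43.8² + 32.9²) = √3000.8500 ≈ 54.7800 mm.
Angle of view α = 2·arctan(d/2f) with d = 54.7800 mm and f = 42.4 mm.
d/2f = 0.64599; arctan(0.64599) ≈ 32.8621°, so α ≈ 65.7242°.

65.72°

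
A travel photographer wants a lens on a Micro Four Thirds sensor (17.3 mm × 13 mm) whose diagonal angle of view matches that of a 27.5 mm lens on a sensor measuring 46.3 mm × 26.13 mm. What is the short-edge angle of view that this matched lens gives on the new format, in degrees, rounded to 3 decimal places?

Sensor diagonal = √(46.3² + 26.13²) = √2826.4669 ≈ 53.1645 mm.
Sensor diagonal = √(17.3² + 13²) = √468.2900 ≈ 21.6400 mm.
Equal diagonal AOV ⇒ f₂ = f₁ · 21.6400/53.1645 = 27.5 × 0.40704 ≈ 11.1936 mm.
Short-edge AOV on the new format = 2·arctan(13 / (2 × 11.1936)) = 2·arctan(0.58069) ≈ 60.2867°.

60.287°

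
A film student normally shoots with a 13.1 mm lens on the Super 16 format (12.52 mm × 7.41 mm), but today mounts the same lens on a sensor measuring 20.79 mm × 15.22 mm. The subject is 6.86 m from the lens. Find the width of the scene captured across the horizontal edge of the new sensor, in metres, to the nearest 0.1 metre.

10.9 m

The focal length stays 13.1 mm; the relevant sensor dimension is now w = 20.79 mm. Object distance dₒ = 6.86 m = 6860 mm.
Thin-lens field width W = w·(dₒ − f)/f = 20.79 × (6860 − 13.1)/13.1 ≈ 10866.187 mm = 10.8662 m.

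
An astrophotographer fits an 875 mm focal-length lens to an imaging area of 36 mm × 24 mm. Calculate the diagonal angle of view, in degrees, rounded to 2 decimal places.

Sensor diagonal = √(36² + 24²) = √1872.0000 ≈ 43.2666 mm.
Angle of view α = 2·arctan(d/2f) with d = 43.2666 mm and f = 875 mm.
d/2f = 0.02472; arctan(0.02472) ≈ 1.4163°, so α ≈ 2.8326°.

2.83°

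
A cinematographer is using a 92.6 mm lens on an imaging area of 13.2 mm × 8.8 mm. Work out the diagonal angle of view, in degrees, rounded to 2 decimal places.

Sensor diagonal = √(13.2² + 8.8²) = √251.6800 ≈ 15.8644 mm.
Angle of view α = 2·arctan(d/2f) with d = 15.8644 mm and f = 92.6 mm.
d/2f = 0.08566; arctan(0.08566) ≈ 4.8961°, so α ≈ 9.7921°.

9.79°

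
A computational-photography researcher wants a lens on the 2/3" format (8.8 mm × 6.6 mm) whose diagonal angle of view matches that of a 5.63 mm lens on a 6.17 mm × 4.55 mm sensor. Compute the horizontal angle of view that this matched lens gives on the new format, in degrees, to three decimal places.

Sensor diagonal = √(6.17² + 4.55²) = √58.7714 ≈ 7.6663 mm.
Sensor diagonal = √(8.8² + 6.6²) = √121.0000 ≈ 11.0000 mm.
Equal diagonal AOV ⇒ f₂ = f₁ · 11.0000/7.6663 = 5.63 × 1.43486 ≈ 8.0783 mm.
Horizontal AOV on the new format = 2·arctan(8.8 / (2 × 8.0783)) = 2·arctan(0.54467) ≈ 57.1517°.

57.152°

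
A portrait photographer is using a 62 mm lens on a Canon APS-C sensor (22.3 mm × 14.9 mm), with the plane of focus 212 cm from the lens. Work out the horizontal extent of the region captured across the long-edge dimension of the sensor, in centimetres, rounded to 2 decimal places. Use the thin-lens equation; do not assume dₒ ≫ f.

74.02 cm

dₒ: 212 cm = 2120 mm.
Similar triangles through the lens centre give W/dₒ = w/dᵢ; with 1/f = 1/dₒ + 1/dᵢ this gives W = w·(dₒ − f)/f.
W = 22.3 mm × (2120 − 62) / 62 = 22.3 × 33.1935 ≈ 740.216 mm = 74.0216 cm.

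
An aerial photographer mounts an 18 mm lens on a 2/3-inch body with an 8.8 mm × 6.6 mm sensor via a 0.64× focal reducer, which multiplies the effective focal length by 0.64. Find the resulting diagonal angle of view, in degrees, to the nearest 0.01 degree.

51.04°

Effective focal length f = 18 × 0.64 = 11.52 mm.
Sensor diagonal = √(8.8² + 6.6²) = √121.0000 ≈ 11.0000 mm.
α = 2·arctan(11.000 / (2 × 11.52)) = 2·arctan(0.47743) ≈ 51.0425°.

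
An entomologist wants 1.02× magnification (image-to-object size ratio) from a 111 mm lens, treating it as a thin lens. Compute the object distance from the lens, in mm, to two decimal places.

With m = dᵢ/dₒ and 1/f = 1/dₒ + 1/dᵢ, substituting dᵢ = m·dₒ gives 1/f = (1 + 1/m)/dₒ, hence dₒ = f·(1 + 1/m).
dₒ = 111 × (1 + 1/1.02) = 111 × 1.98039 ≈ 219.824 mm.

219.82 mm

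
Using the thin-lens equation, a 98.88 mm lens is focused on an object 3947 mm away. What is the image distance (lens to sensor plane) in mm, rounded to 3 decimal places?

1/dᵢ = 1/f − 1/dₒ = 1/98.88 − 1/3947 = 0.0098599 mm⁻¹.
dᵢ = 1/0.0098599 ≈ 101.4208 mm.

101.421 mm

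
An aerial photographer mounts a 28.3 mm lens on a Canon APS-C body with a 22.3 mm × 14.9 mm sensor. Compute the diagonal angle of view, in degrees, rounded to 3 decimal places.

Sensor diagonal = √(22.3² + 14.9²) = √719.3000 ≈ 26.8198 mm.
Angle of view α = 2·arctan(d/2f) with d = 26.8198 mm and f = 28.3 mm.
d/2f = 0.47385; arctan(0.47385) ≈ 25.3538°, so α ≈ 50.7076°.

50.708°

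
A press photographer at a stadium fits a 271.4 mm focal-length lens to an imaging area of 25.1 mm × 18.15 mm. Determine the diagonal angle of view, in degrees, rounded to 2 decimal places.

6.53°

Sensor diagonal = √(25.1² + 18.15²) = √959.4325 ≈ 30.9747 mm.
Angle of view α = 2·arctan(d/2f) with d = 30.9747 mm and f = 271.4 mm.
d/2f = 0.05706; arctan(0.05706) ≈ 3.2660°, so α ≈ 6.5320°.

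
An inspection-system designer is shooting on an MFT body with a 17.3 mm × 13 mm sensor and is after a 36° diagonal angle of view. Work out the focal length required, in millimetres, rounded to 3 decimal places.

33.301 mm

Sensor diagonal = √(17.3² + 13²) = √468.2900 ≈ 21.6400 mm.
From α = 2·arctan(d/2f) we get f = d / (2·tan(α/2)).
With d = 21.6400 mm and α/2 = 18°, tan(α/2) ≈ 0.32492, so f ≈ 21.6400 / 0.64984 ≈ 33.3006 mm.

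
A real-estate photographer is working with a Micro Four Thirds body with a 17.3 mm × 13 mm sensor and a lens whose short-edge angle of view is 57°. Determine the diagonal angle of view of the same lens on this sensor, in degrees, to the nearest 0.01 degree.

From the short-edge AOV: f = 13 / (2·tan(28.5°)) = 13 / 1.08591 ≈ 11.9715 mm.
Sensor diagonal = √(17.3² + 13²) = √468.2900 ≈ 21.6400 mm.
Diagonal AOV = 2·arctan(21.6400 / (2 × 11.9715)) = 2·arctan(0.90381) ≈ 84.2154°.

84.22°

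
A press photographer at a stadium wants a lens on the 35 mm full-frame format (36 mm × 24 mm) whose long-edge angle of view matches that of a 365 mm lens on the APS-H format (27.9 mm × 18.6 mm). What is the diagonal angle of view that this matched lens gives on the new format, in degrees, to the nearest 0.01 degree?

Equal long-edge AOV ⇒ f₂ = f₁ · 36/27.9 = 365 × 1.29032 ≈ 470.9677 mm.
Sensor diagonal = √(36² + 24²) = √1872.0000 ≈ 43.2666 mm.
Diagonal AOV on the new format = 2·arctan(43.2666 / (2 × 470.9677)) = 2·arctan(0.04593) ≈ 5.2599°.

5.26°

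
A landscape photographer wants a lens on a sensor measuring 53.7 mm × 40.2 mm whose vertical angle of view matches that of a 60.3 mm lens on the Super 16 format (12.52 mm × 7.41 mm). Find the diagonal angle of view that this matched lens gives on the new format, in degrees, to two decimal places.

11.71°

Equal vertical AOV ⇒ f₂ = f₁ · 40.2/7.41 = 60.3 × 5.42510 ≈ 327.1336 mm.
Sensor diagonal = √(53.7² + 40.2²) = √4499.7300 ≈ 67.0800 mm.
Diagonal AOV on the new format = 2·arctan(67.0800 / (2 × 327.1336)) = 2·arctan(0.10253) ≈ 11.7078°.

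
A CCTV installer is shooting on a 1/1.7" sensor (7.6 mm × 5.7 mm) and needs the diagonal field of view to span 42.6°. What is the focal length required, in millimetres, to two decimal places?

12.18 mm

Sensor diagonal = √(7.6² + 5.7²) = √90.2500 ≈ 9.5000 mm.
From α = 2·arctan(d/2f) we get f = d / (2·tan(α/2)).
With d = 9.5000 mm and α/2 = 21.3°, tan(α/2) ≈ 0.38988, so f ≈ 9.5000 / 0.77977 ≈ 12.1831 mm.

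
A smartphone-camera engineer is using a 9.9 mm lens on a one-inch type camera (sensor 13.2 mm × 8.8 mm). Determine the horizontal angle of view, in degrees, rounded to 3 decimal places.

Angle of view α = 2·arctan(w/2f) with w = 13.2 mm and f = 9.9 mm.
w/2f = 0.66667; arctan(0.66667) ≈ 33.6901°, so α ≈ 67.3801°.

67.380°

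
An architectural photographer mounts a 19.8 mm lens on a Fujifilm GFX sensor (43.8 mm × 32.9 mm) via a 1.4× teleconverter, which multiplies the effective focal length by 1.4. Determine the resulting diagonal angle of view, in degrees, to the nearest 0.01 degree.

Effective focal length f = 19.8 × 1.4 = 27.72 mm.
Sensor diagonal = √(43.8² + 32.9²) = √3000.8500 ≈ 54.7800 mm.
α = 2·arctan(54.780 / (2 × 27.72)) = 2·arctan(0.98810) ≈ 89.3138°.

89.31°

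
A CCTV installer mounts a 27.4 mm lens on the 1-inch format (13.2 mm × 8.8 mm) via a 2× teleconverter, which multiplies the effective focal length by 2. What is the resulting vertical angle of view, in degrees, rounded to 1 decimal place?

9.2°

Effective focal length f = 27.4 × 2 = 54.8 mm.
α = 2·arctan(8.8 / (2 × 54.8)) = 2·arctan(0.08029) ≈ 9.1811°.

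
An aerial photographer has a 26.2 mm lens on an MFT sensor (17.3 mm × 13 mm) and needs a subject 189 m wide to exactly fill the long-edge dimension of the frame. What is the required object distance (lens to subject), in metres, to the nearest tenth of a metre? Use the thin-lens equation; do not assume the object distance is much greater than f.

286.3 m

W: 189 m = 189000 mm.
Magnification m = w/W = dᵢ/dₒ; combined with 1/f = 1/dₒ + 1/dᵢ this gives dₒ = f·(1 + W/w).
dₒ = 26.2 mm × (1 + 189000/17.3) = 26.2 × 10925.8555 ≈ 286257.414 mm = 286.257 m.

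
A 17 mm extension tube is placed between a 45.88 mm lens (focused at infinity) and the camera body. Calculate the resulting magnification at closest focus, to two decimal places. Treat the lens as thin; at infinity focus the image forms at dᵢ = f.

0.37×

The tube moves the image plane from f to f + e, so dᵢ = 45.88 + 17 = 62.88 mm. Focus is achieved when 1/f = 1/dₒ + 1/dᵢ, giving dₒ = 1/(1/f − 1/(f+e)).
Magnification m = dᵢ/dₒ = (f+e)·(1/f − 1/(f+e)) = e/f = 17/45.88 ≈ 0.3705.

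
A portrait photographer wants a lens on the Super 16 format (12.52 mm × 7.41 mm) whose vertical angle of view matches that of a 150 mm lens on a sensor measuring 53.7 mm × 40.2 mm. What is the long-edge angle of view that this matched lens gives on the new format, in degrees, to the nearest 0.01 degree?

25.51°

Equal vertical AOV ⇒ f₂ = f₁ · 7.41/40.2 = 150 × 0.18433 ≈ 27.6493 mm.
Long-edge AOV on the new format = 2·arctan(12.52 / (2 × 27.6493)) = 2·arctan(0.22641) ≈ 25.5142°.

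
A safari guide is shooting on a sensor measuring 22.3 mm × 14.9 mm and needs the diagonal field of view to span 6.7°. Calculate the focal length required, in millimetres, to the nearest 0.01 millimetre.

Sensor diagonal = √(22.3² + 14.9²) = √719.3000 ≈ 26.8198 mm.
From α = 2·arctan(d/2f) we get f = d / (2·tan(α/2)).
With d = 26.8198 mm and α/2 = 3.35°, tan(α/2) ≈ 0.05854, so f ≈ 26.8198 / 0.11707 ≈ 229.0908 mm.

229.09 mm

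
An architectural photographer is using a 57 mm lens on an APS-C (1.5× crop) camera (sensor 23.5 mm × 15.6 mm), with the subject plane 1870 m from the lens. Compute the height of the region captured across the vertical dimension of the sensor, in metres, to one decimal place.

dₒ: 1870 m = 1.87e+06 mm.
Similar triangles through the lens centre give W/dₒ = h/dᵢ; with 1/f = 1/dₒ + 1/dᵢ this gives W = h·(dₒ − f)/f.
W = 15.6 mm × (1.87e+06 − 57) / 57 = 15.6 × 32806.0175 ≈ 511773.874 mm = 511.774 m.

511.8 m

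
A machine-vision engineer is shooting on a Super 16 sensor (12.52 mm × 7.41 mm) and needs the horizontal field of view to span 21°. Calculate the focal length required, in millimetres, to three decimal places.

From α = 2·arctan(w/2f) we get f = w / (2·tan(α/2)).
With w = 12.52 mm and α/2 = 10.5°, tan(α/2) ≈ 0.18534, so f ≈ 12.52 / 0.37068 ≈ 33.7759 mm.

33.776 mm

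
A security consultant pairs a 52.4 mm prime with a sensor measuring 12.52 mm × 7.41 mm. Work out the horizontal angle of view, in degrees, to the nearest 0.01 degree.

13.63°

Angle of view α = 2·arctan(w/2f) with w = 12.52 mm and f = 52.4 mm.
w/2f = 0.11947; arctan(0.11947) ≈ 6.8126°, so α ≈ 13.6252°.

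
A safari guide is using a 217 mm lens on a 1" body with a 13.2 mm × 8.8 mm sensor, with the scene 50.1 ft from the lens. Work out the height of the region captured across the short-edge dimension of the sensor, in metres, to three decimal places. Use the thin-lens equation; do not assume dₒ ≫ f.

0.610 m

dₒ: 50.1 ft × 304.8 mm/ft = 15270.48 mm.
Similar triangles through the lens centre give W/dₒ = h/dᵢ; with 1/f = 1/dₒ + 1/dᵢ this gives W = h·(dₒ − f)/f.
W = 8.8 mm × (15270.5 − 217) / 217 = 8.8 × 69.3709 ≈ 610.464 mm = 0.610464 m.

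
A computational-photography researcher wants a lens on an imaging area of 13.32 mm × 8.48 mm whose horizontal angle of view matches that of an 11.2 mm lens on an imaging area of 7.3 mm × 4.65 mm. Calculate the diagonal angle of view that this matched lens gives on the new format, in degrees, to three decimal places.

Equal horizontal AOV ⇒ f₂ = f₁ · 13.32/7.3 = 11.2 × 1.82466 ≈ 20.4362 mm.
Sensor diagonal = √(13.32² + 8.48²) = √249.3328 ≈ 15.7903 mm.
Diagonal AOV on the new format = 2·arctan(15.7903 / (2 × 20.4362)) = 2·arctan(0.38633) ≈ 42.2463°.

42.246°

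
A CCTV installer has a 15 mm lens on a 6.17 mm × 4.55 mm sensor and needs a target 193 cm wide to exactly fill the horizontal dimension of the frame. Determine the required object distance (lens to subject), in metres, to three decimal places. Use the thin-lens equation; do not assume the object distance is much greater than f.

4.707 m

W: 193 cm = 1930 mm.
Magnification m = w/W = dᵢ/dₒ; combined with 1/f = 1/dₒ + 1/dᵢ this gives dₒ = f·(1 + W/w).
dₒ = 15 mm × (1 + 1930/6.17) = 15 × 313.8039 ≈ 4707.058 mm = 4.70706 m.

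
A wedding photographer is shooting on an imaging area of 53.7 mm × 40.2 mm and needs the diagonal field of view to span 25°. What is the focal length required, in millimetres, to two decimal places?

Sensor diagonal = √(53.7² + 40.2²) = √4499.7300 ≈ 67.0800 mm.
From α = 2·arctan(d/2f) we get f = d / (2·tan(α/2)).
With d = 67.0800 mm and α/2 = 12.5°, tan(α/2) ≈ 0.22169, so f ≈ 67.0800 / 0.44339 ≈ 151.2892 mm.

151.29 mm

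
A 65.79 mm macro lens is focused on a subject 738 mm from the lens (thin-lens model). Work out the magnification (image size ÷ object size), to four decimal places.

Thin lens: 1/f = 1/dₒ + 1/dᵢ → 1/dᵢ = 1/65.79 − 1/738 = 0.0138449 mm⁻¹, so dᵢ ≈ 72.2289 mm.
Magnification m = dᵢ/dₒ = 72.2289/738 ≈ 0.09787.

0.0979×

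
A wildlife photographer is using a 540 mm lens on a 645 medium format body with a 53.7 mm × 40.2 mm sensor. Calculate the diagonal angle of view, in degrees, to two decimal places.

Sensor diagonal = √(53.7² + 40.2²) = √4499.7300 ≈ 67.0800 mm.
Angle of view α = 2·arctan(d/2f) with d = 67.0800 mm and f = 540 mm.
d/2f = 0.06211; arctan(0.06211) ≈ 3.5541°, so α ≈ 7.1083°.

7.11°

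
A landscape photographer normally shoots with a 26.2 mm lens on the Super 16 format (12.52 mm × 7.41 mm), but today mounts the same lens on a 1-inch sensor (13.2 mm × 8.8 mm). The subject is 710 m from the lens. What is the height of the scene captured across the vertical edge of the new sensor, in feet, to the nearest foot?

782 ft

The focal length stays 26.2 mm; the relevant sensor dimension is now h = 8.8 mm. Object distance dₒ = 710 m = 710000 mm.
Thin-lens field height W = h·(dₒ − f)/f = 8.8 × (710000 − 26.2)/26.2 ≈ 238464.482 mm = 238464.482/304.8 ft = 782.364 ft.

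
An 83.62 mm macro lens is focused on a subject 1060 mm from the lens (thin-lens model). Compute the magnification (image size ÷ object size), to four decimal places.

0.0856×

Thin lens: 1/f = 1/dₒ + 1/dᵢ → 1/dᵢ = 1/83.62 − 1/1060 = 0.0110155 mm⁻¹, so dᵢ ≈ 90.7815 mm.
Magnification m = dᵢ/dₒ = 90.7815/1060 ≈ 0.08564.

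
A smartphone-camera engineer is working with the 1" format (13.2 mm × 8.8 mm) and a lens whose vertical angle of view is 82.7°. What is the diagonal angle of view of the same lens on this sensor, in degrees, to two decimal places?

115.55°

From the vertical AOV: f = 8.8 / (2·tan(41.35°)) = 8.8 / 1.76014 ≈ 4.9996 mm.
Sensor diagonal = √(13.2² + 8.8²) = √251.6800 ≈ 15.8644 mm.
Diagonal AOV = 2·arctan(15.8644 / (2 × 4.9996)) = 2·arctan(1.58657) ≈ 115.5542°.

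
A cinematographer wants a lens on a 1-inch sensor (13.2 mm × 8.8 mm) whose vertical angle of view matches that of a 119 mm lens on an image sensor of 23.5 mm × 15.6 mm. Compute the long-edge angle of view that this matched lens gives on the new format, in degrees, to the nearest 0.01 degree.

Equal vertical AOV ⇒ f₂ = f₁ · 8.8/15.6 = 119 × 0.56410 ≈ 67.1282 mm.
Long-edge AOV on the new format = 2·arctan(13.2 / (2 × 67.1282)) = 2·arctan(0.09832) ≈ 11.2305°.

11.23°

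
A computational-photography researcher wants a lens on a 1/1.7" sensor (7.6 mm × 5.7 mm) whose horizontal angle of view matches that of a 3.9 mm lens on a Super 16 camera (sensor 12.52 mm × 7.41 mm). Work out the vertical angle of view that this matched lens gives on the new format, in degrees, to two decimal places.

Equal horizontal AOV ⇒ f₂ = f₁ · 7.6/12.52 = 3.9 × 0.60703 ≈ 2.3674 mm.
Vertical AOV on the new format = 2·arctan(5.7 / (2 × 2.3674)) = 2·arctan(1.20385) ≈ 100.5691°.

100.57°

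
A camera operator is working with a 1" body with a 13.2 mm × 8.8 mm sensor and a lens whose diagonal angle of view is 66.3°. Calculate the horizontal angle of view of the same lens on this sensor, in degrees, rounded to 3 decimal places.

57.043°

Sensor diagonal = √(13.2² + 8.8²) = √251.6800 ≈ 15.8644 mm.
From the diagonal AOV: f = 15.8644 / (2·tan(33.15°)) = 15.8644 / 1.30627 ≈ 12.1448 mm.
Horizontal AOV = 2·arctan(13.2 / (2 × 12.1448)) = 2·arctan(0.54344) ≈ 57.0430°.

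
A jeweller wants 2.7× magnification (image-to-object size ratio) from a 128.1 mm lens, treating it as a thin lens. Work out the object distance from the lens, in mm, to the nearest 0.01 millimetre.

175.54 mm

With m = dᵢ/dₒ and 1/f = 1/dₒ + 1/dᵢ, substituting dᵢ = m·dₒ gives 1/f = (1 + 1/m)/dₒ, hence dₒ = f·(1 + 1/m).
dₒ = 128.1 × (1 + 1/2.7) = 128.1 × 1.37037 ≈ 175.544 mm.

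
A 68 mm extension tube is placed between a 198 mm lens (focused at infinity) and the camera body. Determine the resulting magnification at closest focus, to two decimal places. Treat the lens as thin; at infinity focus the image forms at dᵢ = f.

The tube moves the image plane from f to f + e, so dᵢ = 198 + 68 = 266 mm. Focus is achieved when 1/f = 1/dₒ + 1/dᵢ, giving dₒ = 1/(1/f − 1/(f+e)).
Magnification m = dᵢ/dₒ = (f+e)·(1/f − 1/(f+e)) = e/f = 68/198 ≈ 0.3434.

0.34×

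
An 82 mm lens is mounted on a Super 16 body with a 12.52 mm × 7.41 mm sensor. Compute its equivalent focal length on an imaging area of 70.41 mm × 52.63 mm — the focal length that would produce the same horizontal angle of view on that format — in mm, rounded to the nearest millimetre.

461 mm

Equal angle of view means equal width/f ratio, so f₂ = f₁ · (width₂/width₁) = 82 × 70.41/12.52.
f₂ = 82 × 5.62380 ≈ 461.152 mm.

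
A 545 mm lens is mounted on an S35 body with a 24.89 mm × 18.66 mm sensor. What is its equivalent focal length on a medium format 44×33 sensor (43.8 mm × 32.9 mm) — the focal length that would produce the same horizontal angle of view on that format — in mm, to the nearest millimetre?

Equal angle of view means equal width/f ratio, so f₂ = f₁ · (width₂/width₁) = 545 × 43.8/24.89.
f₂ = 545 × 1.75974 ≈ 959.060 mm.

959 mm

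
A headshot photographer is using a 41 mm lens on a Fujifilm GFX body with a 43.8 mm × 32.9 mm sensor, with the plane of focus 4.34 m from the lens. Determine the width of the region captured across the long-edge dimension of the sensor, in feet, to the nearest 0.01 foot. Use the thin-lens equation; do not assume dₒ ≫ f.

15.07 ft

dₒ: 4.34 m = 4340 mm.
Similar triangles through the lens centre give W/dₒ = w/dᵢ; with 1/f = 1/dₒ + 1/dᵢ this gives W = w·(dₒ − f)/f.
W = 43.8 mm × (4340 − 41) / 41 = 43.8 × 104.8537 ≈ 4592.590 mm = 4592.590/304.8 ft = 15.0676 ft.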